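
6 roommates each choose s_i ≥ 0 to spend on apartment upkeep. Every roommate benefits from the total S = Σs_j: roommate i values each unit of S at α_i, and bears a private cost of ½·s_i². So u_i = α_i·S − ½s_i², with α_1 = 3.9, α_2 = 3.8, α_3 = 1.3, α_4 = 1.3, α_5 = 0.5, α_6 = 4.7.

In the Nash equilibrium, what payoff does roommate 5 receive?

7.625

Roommate i's FOC: ∂u_i/∂s_i = α_i − s_i = 0, so s_i* = α_i.
NE contributions = (3.9, 3.8, 1.3, 1.3, 0.5, 4.7); S = 15.5.
u_5 = α_5·S − ½·(s_5)² = 0.5·15.5 − ½·0.5² = 7.625.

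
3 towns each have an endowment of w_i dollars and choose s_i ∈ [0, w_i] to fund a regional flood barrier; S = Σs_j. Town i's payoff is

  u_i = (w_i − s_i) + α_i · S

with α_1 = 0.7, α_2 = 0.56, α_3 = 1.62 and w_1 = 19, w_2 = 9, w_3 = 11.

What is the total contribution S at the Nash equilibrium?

11

∂u_i/∂s_i = α_i − 1, so town i contributes w_i if α_i > 1, else 0.
α_i > 1 for i ∈ {3}; NE contributions (0, 0, 11), S = 11.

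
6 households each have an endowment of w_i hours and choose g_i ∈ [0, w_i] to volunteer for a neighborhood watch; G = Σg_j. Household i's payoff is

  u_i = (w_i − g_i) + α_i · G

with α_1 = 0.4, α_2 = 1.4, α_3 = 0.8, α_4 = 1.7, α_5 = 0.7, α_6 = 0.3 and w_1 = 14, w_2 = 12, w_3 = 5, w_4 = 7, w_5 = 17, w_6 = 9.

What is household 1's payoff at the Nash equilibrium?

21.6

∂u_i/∂g_i = α_i − 1, so household i contributes w_i if α_i > 1, else 0.
α_i > 1 for i ∈ {2, 4}; NE contributions (0, 12, 0, 7, 0, 0), G = 19.
u_1 = (14 − 0) + 0.4·19 = 21.6.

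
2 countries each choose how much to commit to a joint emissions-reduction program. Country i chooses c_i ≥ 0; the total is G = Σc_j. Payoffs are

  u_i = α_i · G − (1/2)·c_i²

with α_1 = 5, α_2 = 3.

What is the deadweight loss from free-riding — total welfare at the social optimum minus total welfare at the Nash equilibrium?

17

Country i's FOC: ∂u_i/∂c_i = α_i − c_i = 0, so c_i* = α_i.
NE contributions = (5, 3); G = 8.
W^NE = (Σα)·G − ½Σα_i² = 8² − ½·34 = 47.
Planner sets c_i = Σα_j = 8 for every i, so G^SO = 2·8 = 16.
W^SO = (Σα)·G^SO − ½·2·(Σα)² = (2/2)·8² = 64.
Deadweight loss = W^SO − W^NE = 17.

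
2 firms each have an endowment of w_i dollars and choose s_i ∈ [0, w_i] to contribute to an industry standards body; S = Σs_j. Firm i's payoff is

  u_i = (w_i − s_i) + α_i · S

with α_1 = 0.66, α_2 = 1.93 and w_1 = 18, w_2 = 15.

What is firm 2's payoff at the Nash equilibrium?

28.95

∂u_i/∂s_i = α_i − 1, so firm i contributes w_i if α_i > 1, else 0.
α_i > 1 for i ∈ {2}; NE contributions (0, 15), S = 15.
u_2 = (15 − 15) + 1.93·15 = 28.95.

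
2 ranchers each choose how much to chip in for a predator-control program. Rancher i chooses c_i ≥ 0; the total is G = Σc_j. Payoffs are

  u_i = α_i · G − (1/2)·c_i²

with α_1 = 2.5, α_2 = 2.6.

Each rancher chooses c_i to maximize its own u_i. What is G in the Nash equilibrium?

Rancher i's FOC: ∂u_i/∂c_i = α_i − c_i = 0, so c_i* = α_i.
NE contributions = (2.5, 2.6); G = 5.1.

5.1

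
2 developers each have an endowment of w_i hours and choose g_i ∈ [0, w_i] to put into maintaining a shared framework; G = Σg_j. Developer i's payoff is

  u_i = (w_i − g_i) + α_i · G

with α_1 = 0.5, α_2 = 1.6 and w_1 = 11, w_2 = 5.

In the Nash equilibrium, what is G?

∂u_i/∂g_i = α_i − 1, so developer i contributes w_i if α_i > 1, else 0.
α_i > 1 for i ∈ {2}; NE contributions (0, 5), G = 5.

5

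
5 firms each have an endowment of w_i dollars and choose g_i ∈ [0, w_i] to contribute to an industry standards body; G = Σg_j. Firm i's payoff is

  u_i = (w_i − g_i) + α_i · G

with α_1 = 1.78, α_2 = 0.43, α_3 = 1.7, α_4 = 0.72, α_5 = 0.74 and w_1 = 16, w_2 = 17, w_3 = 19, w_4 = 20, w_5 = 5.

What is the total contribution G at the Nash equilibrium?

35

∂u_i/∂g_i = α_i − 1, so firm i contributes w_i if α_i > 1, else 0.
α_i > 1 for i ∈ {1, 3}; NE contributions (16, 0, 19, 0, 0), G = 35.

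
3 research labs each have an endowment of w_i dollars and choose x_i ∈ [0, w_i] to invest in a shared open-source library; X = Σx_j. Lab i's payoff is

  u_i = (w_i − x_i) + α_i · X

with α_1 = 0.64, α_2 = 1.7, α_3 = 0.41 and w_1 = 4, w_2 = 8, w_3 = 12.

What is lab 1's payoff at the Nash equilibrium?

9.12

∂u_i/∂x_i = α_i − 1, so lab i contributes w_i if α_i > 1, else 0.
α_i > 1 for i ∈ {2}; NE contributions (0, 8, 0), X = 8.
u_1 = (4 − 0) + 0.64·8 = 9.12.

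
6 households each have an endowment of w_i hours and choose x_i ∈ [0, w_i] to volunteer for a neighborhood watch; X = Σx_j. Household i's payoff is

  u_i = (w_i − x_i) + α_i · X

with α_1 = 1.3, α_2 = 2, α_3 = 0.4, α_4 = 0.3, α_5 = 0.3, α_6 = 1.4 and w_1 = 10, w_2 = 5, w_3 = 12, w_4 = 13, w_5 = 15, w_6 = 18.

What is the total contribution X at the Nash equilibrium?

33

∂u_i/∂x_i = α_i − 1, so household i contributes w_i if α_i > 1, else 0.
α_i > 1 for i ∈ {1, 2, 6}; NE contributions (10, 5, 0, 0, 0, 18), X = 33.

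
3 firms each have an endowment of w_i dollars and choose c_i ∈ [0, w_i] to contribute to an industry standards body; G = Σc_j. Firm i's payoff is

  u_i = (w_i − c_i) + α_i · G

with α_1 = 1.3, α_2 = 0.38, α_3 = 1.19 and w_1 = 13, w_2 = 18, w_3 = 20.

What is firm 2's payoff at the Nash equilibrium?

∂u_i/∂c_i = α_i − 1, so firm i contributes w_i if α_i > 1, else 0.
α_i > 1 for i ∈ {1, 3}; NE contributions (13, 0, 20), G = 33.
u_2 = (18 − 0) + 0.38·33 = 30.54.

30.54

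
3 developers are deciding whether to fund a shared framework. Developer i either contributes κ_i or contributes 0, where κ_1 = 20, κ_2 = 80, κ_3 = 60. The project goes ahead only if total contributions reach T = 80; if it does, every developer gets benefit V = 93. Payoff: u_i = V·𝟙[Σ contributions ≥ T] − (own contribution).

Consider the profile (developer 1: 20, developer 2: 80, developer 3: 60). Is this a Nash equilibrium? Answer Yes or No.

Total = 160 ≥ 80: provided.
Developer 1 (pledges 20, payoff 73): dropping to 0 → total 140, payoff 93. Profitable deviation.

No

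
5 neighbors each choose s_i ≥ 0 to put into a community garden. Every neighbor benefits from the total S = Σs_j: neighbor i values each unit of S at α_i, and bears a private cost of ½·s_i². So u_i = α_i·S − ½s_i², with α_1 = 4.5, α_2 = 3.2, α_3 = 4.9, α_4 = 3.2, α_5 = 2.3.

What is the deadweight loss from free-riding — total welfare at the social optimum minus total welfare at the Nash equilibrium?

Neighbor i's FOC: ∂u_i/∂s_i = α_i − s_i = 0, so s_i* = α_i.
NE contributions = (4.5, 3.2, 4.9, 3.2, 2.3); S = 18.1.
W^NE = (Σα)·S − ½Σα_i² = 18.1² − ½·70.03 = 292.595.
Planner sets s_i = Σα_j = 18.1 for every i, so S^SO = 5·18.1 = 90.5.
W^SO = (Σα)·S^SO − ½·5·(Σα)² = (5/2)·18.1² = 819.025.
Deadweight loss = W^SO − W^NE = 526.43.

526.43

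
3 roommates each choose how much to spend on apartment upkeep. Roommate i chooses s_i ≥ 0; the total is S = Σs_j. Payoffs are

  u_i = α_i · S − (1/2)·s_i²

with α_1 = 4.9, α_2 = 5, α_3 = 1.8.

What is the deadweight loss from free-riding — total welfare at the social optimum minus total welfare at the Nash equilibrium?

Roommate i's FOC: ∂u_i/∂s_i = α_i − s_i = 0, so s_i* = α_i.
NE contributions = (4.9, 5, 1.8); S = 11.7.
W^NE = (Σα)·S − ½Σα_i² = 11.7² − ½·52.25 = 110.765.
Planner sets s_i = Σα_j = 11.7 for every i, so S^SO = 3·11.7 = 35.1.
W^SO = (Σα)·S^SO − ½·3·(Σα)² = (3/2)·11.7² = 205.335.
Deadweight loss = W^SO − W^NE = 94.57.

94.57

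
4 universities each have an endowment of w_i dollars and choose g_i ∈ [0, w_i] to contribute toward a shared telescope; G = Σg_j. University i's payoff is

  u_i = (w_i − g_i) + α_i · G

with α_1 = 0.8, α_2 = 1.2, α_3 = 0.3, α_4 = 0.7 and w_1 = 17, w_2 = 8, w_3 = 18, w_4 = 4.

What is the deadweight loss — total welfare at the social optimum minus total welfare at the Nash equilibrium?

∂u_i/∂g_i = α_i − 1, so university i contributes w_i if α_i > 1, else 0.
α_i > 1 for i ∈ {2}; NE contributions (0, 8, 0, 0), G = 8.
W^NE = Σw_i − G^NE + (Σα_i)·G^NE = 47 + 2·8 = 63.
Planner: ∂(Σu_j)/∂g_i = Σα_j − 1 = 2 > 0, so everyone contributes w_i; G^SO = 47, W^SO = 47 + 2·47 = 141.
Deadweight loss = 78.

78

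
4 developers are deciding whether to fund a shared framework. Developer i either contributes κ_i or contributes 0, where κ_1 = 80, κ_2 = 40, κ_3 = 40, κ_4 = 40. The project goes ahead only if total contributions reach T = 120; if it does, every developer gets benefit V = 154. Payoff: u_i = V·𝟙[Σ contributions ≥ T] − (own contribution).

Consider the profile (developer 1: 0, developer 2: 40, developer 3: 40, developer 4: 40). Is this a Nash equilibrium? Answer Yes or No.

Total = 120 ≥ 120: provided.
Developer 1 (pledges 0, payoff 154): pledging 80 → total 200, payoff 74. No gain.
Developer 2 (pledges 40, payoff 114): dropping to 0 → total 80, payoff 0. No gain.
Developer 3 (pledges 40, payoff 114): dropping to 0 → total 80, payoff 0. No gain.
Developer 4 (pledges 40, payoff 114): dropping to 0 → total 80, payoff 0. No gain.

Yes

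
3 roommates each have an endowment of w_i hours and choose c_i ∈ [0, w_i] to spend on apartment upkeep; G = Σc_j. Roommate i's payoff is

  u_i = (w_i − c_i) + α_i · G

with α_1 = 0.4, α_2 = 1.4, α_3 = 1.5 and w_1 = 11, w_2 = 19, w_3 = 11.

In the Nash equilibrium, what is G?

∂u_i/∂c_i = α_i − 1, so roommate i contributes w_i if α_i > 1, else 0.
α_i > 1 for i ∈ {2, 3}; NE contributions (0, 19, 11), G = 30.

30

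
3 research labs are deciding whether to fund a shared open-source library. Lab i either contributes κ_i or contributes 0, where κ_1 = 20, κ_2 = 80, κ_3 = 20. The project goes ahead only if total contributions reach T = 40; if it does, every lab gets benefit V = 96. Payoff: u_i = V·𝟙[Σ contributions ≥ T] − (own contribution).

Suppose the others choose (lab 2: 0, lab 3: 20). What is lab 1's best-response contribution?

20

Others' total = 20. Contributing 20 brings total to 40 ≥ 40: gain V − κ_1 = 76.
Best response: 20.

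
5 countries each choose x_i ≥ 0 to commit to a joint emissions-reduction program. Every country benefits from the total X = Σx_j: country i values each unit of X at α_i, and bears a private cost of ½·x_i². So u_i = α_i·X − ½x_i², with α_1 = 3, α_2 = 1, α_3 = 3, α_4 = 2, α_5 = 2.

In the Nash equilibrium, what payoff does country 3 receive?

28.5

Country i's FOC: ∂u_i/∂x_i = α_i − x_i = 0, so x_i* = α_i.
NE contributions = (3, 1, 3, 2, 2); X = 11.
u_3 = α_3·X − ½·(x_3)² = 3·11 − ½·3² = 28.5.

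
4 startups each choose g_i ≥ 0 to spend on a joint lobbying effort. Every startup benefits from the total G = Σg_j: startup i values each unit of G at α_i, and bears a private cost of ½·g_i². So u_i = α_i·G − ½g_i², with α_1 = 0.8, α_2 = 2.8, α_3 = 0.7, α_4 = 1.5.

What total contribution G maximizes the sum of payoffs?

23.2

Planner FOC: ∂(Σu_j)/∂g_i = (Σα_j) − g_i = 0, so g_i^SO = Σα_j = 5.8 for every i; G^SO = 23.2.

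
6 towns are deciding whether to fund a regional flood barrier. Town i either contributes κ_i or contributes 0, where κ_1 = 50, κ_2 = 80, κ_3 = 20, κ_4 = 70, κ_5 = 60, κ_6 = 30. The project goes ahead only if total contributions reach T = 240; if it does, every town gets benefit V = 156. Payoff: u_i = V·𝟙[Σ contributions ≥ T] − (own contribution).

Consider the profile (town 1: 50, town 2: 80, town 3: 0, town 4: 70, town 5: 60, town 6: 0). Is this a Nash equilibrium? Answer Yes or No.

Yes

Total = 260 ≥ 240: provided.
Town 1 (pledges 50, payoff 106): dropping to 0 → total 210, payoff 0. No gain.
Town 2 (pledges 80, payoff 76): dropping to 0 → total 180, payoff 0. No gain.
Town 3 (pledges 0, payoff 156): pledging 20 → total 280, payoff 136. No gain.
Town 4 (pledges 70, payoff 86): dropping to 0 → total 190, payoff 0. No gain.
Town 5 (pledges 60, payoff 96): dropping to 0 → total 200, payoff 0. No gain.
Town 6 (pledges 0, payoff 156): pledging 30 → total 290, payoff 126. No gain.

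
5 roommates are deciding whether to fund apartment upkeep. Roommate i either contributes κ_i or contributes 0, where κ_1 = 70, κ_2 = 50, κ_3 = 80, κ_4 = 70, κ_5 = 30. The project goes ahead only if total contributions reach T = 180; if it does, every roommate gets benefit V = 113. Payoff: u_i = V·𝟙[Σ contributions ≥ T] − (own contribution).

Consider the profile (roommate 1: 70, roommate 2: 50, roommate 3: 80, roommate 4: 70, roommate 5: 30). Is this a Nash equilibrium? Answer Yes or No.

Total = 300 ≥ 180: provided.
Roommate 1 (pledges 70, payoff 43): dropping to 0 → total 230, payoff 113. Profitable deviation.

No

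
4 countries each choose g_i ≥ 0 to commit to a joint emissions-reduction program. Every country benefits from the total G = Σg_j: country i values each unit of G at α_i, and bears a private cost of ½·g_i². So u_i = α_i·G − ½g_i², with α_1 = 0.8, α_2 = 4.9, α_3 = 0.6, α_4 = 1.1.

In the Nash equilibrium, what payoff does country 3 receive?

Country i's FOC: ∂u_i/∂g_i = α_i − g_i = 0, so g_i* = α_i.
NE contributions = (0.8, 4.9, 0.6, 1.1); G = 7.4.
u_3 = α_3·G − ½·(g_3)² = 0.6·7.4 − ½·0.6² = 4.26.

4.26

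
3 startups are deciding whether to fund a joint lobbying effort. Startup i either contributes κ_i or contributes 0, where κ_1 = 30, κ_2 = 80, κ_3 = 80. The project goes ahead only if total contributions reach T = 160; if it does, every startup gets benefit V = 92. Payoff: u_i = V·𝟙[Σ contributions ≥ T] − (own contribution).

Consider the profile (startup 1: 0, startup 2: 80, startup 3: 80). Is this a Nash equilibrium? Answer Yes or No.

Total = 160 ≥ 160: provided.
Startup 1 (pledges 0, payoff 92): pledging 30 → total 190, payoff 62. No gain.
Startup 2 (pledges 80, payoff 12): dropping to 0 → total 80, payoff 0. No gain.
Startup 3 (pledges 80, payoff 12): dropping to 0 → total 80, payoff 0. No gain.

Yes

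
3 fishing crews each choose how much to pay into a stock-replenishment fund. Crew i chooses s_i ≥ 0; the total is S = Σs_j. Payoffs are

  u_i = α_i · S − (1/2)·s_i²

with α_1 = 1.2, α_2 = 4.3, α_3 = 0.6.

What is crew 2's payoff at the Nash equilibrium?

16.985

Crew i's FOC: ∂u_i/∂s_i = α_i − s_i = 0, so s_i* = α_i.
NE contributions = (1.2, 4.3, 0.6); S = 6.1.
u_2 = α_2·S − ½·(s_2)² = 4.3·6.1 − ½·4.3² = 16.985.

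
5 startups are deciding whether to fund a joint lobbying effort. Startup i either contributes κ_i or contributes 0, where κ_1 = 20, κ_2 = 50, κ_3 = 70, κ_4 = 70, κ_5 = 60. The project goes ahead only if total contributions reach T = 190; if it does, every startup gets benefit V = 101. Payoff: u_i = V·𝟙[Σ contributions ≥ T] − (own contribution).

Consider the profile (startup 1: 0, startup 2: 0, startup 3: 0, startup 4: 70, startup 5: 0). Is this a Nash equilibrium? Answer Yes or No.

Total = 70 < 190: not provided.
Startup 1 (pledges 0, payoff 0): pledging 20 → total 90, payoff -20. No gain.
Startup 2 (pledges 0, payoff 0): pledging 50 → total 120, payoff -50. No gain.
Startup 3 (pledges 0, payoff 0): pledging 70 → total 140, payoff -70. No gain.
Startup 4 (pledges 70, payoff -70): dropping to 0 → total 0, payoff 0. Profitable deviation.

No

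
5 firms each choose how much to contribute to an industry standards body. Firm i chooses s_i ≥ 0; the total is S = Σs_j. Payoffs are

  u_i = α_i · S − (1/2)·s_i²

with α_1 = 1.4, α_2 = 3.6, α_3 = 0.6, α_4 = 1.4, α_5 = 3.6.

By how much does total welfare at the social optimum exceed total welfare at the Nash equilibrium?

183.64

Firm i's FOC: ∂u_i/∂s_i = α_i − s_i = 0, so s_i* = α_i.
NE contributions = (1.4, 3.6, 0.6, 1.4, 3.6); S = 10.6.
W^NE = (Σα)·S − ½Σα_i² = 10.6² − ½·30.2 = 97.26.
Planner sets s_i = Σα_j = 10.6 for every i, so S^SO = 5·10.6 = 53.
W^SO = (Σα)·S^SO − ½·5·(Σα)² = (5/2)·10.6² = 280.9.
Deadweight loss = W^SO − W^NE = 183.64.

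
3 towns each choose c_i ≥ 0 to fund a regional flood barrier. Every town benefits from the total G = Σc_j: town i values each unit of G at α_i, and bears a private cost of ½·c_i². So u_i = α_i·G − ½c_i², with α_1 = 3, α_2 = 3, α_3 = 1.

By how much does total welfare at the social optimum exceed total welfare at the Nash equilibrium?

34

Town i's FOC: ∂u_i/∂c_i = α_i − c_i = 0, so c_i* = α_i.
NE contributions = (3, 3, 1); G = 7.
W^NE = (Σα)·G − ½Σα_i² = 7² − ½·19 = 39.5.
Planner sets c_i = Σα_j = 7 for every i, so G^SO = 3·7 = 21.
W^SO = (Σα)·G^SO − ½·3·(Σα)² = (3/2)·7² = 73.5.
Deadweight loss = W^SO − W^NE = 34.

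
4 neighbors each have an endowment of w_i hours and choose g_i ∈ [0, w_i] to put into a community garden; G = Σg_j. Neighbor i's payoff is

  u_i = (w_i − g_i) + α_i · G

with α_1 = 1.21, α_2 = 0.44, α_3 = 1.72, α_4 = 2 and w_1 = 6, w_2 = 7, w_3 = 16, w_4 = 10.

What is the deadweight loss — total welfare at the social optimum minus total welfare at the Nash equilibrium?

∂u_i/∂g_i = α_i − 1, so neighbor i contributes w_i if α_i > 1, else 0.
α_i > 1 for i ∈ {1, 3, 4}; NE contributions (6, 0, 16, 10), G = 32.
W^NE = Σw_i − G^NE + (Σα_i)·G^NE = 39 + 4.37·32 = 178.84.
Planner: ∂(Σu_j)/∂g_i = Σα_j − 1 = 4.37 > 0, so everyone contributes w_i; G^SO = 39, W^SO = 39 + 4.37·39 = 209.43.
Deadweight loss = 30.59.

30.59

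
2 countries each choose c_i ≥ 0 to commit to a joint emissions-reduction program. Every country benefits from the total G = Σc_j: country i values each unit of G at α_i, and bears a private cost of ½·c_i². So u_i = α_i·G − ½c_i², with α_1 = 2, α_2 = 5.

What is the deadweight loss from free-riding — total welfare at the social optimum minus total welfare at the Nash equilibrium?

14.5

Country i's FOC: ∂u_i/∂c_i = α_i − c_i = 0, so c_i* = α_i.
NE contributions = (2, 5); G = 7.
W^NE = (Σα)·G − ½Σα_i² = 7² − ½·29 = 34.5.
Planner sets c_i = Σα_j = 7 for every i, so G^SO = 2·7 = 14.
W^SO = (Σα)·G^SO − ½·2·(Σα)² = (2/2)·7² = 49.
Deadweight loss = W^SO − W^NE = 14.5.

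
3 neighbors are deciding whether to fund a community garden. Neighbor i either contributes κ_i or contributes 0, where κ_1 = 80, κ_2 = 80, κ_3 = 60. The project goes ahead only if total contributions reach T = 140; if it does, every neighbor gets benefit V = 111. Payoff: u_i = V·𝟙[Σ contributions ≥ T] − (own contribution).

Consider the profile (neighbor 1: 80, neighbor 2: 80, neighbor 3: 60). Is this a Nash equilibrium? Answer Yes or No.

Total = 220 ≥ 140: provided.
Neighbor 1 (pledges 80, payoff 31): dropping to 0 → total 140, payoff 111. Profitable deviation.

No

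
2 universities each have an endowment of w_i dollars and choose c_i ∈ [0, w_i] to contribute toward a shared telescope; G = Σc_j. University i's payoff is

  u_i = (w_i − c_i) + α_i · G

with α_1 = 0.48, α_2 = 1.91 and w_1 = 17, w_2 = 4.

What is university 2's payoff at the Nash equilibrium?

7.64

∂u_i/∂c_i = α_i − 1, so university i contributes w_i if α_i > 1, else 0.
α_i > 1 for i ∈ {2}; NE contributions (0, 4), G = 4.
u_2 = (4 − 4) + 1.91·4 = 7.64.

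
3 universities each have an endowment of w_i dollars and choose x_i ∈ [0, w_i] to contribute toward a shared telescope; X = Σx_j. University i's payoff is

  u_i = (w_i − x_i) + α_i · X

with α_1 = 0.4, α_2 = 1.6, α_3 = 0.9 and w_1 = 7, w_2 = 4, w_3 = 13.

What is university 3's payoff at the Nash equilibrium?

∂u_i/∂x_i = α_i − 1, so university i contributes w_i if α_i > 1, else 0.
α_i > 1 for i ∈ {2}; NE contributions (0, 4, 0), X = 4.
u_3 = (13 − 0) + 0.9·4 = 16.6.

16.6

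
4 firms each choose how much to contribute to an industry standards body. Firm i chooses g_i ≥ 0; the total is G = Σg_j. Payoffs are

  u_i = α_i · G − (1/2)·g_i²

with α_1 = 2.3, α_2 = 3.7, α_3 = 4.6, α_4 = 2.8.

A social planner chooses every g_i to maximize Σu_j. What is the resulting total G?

Planner FOC: ∂(Σu_j)/∂g_i = (Σα_j) − g_i = 0, so g_i^SO = Σα_j = 13.4 for every i; G^SO = 53.6.

53.6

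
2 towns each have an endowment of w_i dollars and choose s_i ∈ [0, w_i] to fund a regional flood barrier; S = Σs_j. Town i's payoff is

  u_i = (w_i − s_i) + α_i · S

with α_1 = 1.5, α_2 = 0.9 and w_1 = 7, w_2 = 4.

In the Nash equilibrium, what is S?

∂u_i/∂s_i = α_i − 1, so town i contributes w_i if α_i > 1, else 0.
α_i > 1 for i ∈ {1}; NE contributions (7, 0), S = 7.

7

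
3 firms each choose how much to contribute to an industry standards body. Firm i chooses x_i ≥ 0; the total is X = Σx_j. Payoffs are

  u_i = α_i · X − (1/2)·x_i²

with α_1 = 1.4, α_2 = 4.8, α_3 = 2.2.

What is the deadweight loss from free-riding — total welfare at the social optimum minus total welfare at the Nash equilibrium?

Firm i's FOC: ∂u_i/∂x_i = α_i − x_i = 0, so x_i* = α_i.
NE contributions = (1.4, 4.8, 2.2); X = 8.4.
W^NE = (Σα)·X − ½Σα_i² = 8.4² − ½·29.84 = 55.64.
Planner sets x_i = Σα_j = 8.4 for every i, so X^SO = 3·8.4 = 25.2.
W^SO = (Σα)·X^SO − ½·3·(Σα)² = (3/2)·8.4² = 105.84.
Deadweight loss = W^SO − W^NE = 50.2.

50.2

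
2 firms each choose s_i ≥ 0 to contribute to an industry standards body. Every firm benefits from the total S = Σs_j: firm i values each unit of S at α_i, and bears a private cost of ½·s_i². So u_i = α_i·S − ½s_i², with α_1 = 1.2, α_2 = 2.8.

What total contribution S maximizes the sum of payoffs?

8

Planner FOC: ∂(Σu_j)/∂s_i = (Σα_j) − s_i = 0, so s_i^SO = Σα_j = 4 for every i; S^SO = 8.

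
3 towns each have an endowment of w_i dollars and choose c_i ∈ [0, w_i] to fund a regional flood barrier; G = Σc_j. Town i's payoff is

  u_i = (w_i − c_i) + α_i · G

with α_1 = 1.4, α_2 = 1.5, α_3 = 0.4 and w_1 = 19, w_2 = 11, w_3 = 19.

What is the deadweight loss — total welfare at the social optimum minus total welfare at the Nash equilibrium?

43.7

∂u_i/∂c_i = α_i − 1, so town i contributes w_i if α_i > 1, else 0.
α_i > 1 for i ∈ {1, 2}; NE contributions (19, 11, 0), G = 30.
W^NE = Σw_i − G^NE + (Σα_i)·G^NE = 49 + 2.3·30 = 118.
Planner: ∂(Σu_j)/∂c_i = Σα_j − 1 = 2.3 > 0, so everyone contributes w_i; G^SO = 49, W^SO = 49 + 2.3·49 = 161.7.
Deadweight loss = 43.7.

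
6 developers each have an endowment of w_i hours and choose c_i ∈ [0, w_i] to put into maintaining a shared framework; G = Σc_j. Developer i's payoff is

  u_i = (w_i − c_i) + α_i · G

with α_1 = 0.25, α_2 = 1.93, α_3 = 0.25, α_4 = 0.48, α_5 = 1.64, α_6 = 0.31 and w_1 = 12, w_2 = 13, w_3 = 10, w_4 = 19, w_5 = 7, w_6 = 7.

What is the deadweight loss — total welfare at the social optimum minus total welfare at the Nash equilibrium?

185.28

∂u_i/∂c_i = α_i − 1, so developer i contributes w_i if α_i > 1, else 0.
α_i > 1 for i ∈ {2, 5}; NE contributions (0, 13, 0, 0, 7, 0), G = 20.
W^NE = Σw_i − G^NE + (Σα_i)·G^NE = 68 + 3.86·20 = 145.2.
Planner: ∂(Σu_j)/∂c_i = Σα_j − 1 = 3.86 > 0, so everyone contributes w_i; G^SO = 68, W^SO = 68 + 3.86·68 = 330.48.
Deadweight loss = 185.28.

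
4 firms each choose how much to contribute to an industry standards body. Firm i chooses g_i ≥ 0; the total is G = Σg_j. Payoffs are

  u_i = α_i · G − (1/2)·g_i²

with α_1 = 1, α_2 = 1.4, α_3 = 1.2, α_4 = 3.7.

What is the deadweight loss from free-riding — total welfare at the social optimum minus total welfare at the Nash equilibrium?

Firm i's FOC: ∂u_i/∂g_i = α_i − g_i = 0, so g_i* = α_i.
NE contributions = (1, 1.4, 1.2, 3.7); G = 7.3.
W^NE = (Σα)·G − ½Σα_i² = 7.3² − ½·18.09 = 44.245.
Planner sets g_i = Σα_j = 7.3 for every i, so G^SO = 4·7.3 = 29.2.
W^SO = (Σα)·G^SO − ½·4·(Σα)² = (4/2)·7.3² = 106.58.
Deadweight loss = W^SO − W^NE = 62.335.

62.335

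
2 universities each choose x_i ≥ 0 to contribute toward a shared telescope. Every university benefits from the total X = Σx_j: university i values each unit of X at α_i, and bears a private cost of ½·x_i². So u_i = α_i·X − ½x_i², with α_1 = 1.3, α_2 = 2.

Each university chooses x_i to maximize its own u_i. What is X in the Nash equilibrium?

University i's FOC: ∂u_i/∂x_i = α_i − x_i = 0, so x_i* = α_i.
NE contributions = (1.3, 2); X = 3.3.

3.3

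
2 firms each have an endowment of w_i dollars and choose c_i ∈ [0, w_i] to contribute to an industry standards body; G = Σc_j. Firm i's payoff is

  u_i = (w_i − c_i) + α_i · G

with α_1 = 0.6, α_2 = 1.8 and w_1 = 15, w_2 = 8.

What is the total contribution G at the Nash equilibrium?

8

∂u_i/∂c_i = α_i − 1, so firm i contributes w_i if α_i > 1, else 0.
α_i > 1 for i ∈ {2}; NE contributions (0, 8), G = 8.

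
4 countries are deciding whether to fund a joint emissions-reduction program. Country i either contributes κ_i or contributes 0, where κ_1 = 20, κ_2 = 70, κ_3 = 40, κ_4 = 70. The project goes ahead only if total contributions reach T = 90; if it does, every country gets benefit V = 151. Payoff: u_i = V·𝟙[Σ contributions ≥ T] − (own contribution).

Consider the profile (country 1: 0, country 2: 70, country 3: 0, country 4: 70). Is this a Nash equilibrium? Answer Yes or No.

Yes

Total = 140 ≥ 90: provided.
Country 1 (pledges 0, payoff 151): pledging 20 → total 160, payoff 131. No gain.
Country 2 (pledges 70, payoff 81): dropping to 0 → total 70, payoff 0. No gain.
Country 3 (pledges 0, payoff 151): pledging 40 → total 180, payoff 111. No gain.
Country 4 (pledges 70, payoff 81): dropping to 0 → total 70, payoff 0. No gain.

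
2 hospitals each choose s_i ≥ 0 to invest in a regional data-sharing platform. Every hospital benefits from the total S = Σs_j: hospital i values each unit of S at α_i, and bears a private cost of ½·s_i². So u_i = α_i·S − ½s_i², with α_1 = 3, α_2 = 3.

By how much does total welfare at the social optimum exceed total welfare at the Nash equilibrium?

Hospital i's FOC: ∂u_i/∂s_i = α_i − s_i = 0, so s_i* = α_i.
NE contributions = (3, 3); S = 6.
W^NE = (Σα)·S − ½Σα_i² = 6² − ½·18 = 27.
Planner sets s_i = Σα_j = 6 for every i, so S^SO = 2·6 = 12.
W^SO = (Σα)·S^SO − ½·2·(Σα)² = (2/2)·6² = 36.
Deadweight loss = W^SO − W^NE = 9.

9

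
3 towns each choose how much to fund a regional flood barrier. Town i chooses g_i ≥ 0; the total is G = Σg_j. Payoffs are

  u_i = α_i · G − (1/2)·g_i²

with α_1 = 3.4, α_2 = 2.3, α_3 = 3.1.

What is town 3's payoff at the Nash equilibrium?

22.475

Town i's FOC: ∂u_i/∂g_i = α_i − g_i = 0, so g_i* = α_i.
NE contributions = (3.4, 2.3, 3.1); G = 8.8.
u_3 = α_3·G − ½·(g_3)² = 3.1·8.8 − ½·3.1² = 22.475.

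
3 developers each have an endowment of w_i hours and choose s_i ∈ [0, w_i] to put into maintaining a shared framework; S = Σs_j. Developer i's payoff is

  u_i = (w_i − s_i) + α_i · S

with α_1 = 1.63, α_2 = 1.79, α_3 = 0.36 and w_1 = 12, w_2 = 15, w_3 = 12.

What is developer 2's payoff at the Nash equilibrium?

48.33

∂u_i/∂s_i = α_i − 1, so developer i contributes w_i if α_i > 1, else 0.
α_i > 1 for i ∈ {1, 2}; NE contributions (12, 15, 0), S = 27.
u_2 = (15 − 15) + 1.79·27 = 48.33.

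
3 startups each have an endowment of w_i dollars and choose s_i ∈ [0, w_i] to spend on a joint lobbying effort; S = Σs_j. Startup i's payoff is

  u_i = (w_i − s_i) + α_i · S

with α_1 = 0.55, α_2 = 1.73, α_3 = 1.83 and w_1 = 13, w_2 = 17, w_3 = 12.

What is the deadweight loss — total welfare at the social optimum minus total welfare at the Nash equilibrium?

∂u_i/∂s_i = α_i − 1, so startup i contributes w_i if α_i > 1, else 0.
α_i > 1 for i ∈ {2, 3}; NE contributions (0, 17, 12), S = 29.
W^NE = Σw_i − S^NE + (Σα_i)·S^NE = 42 + 3.11·29 = 132.19.
Planner: ∂(Σu_j)/∂s_i = Σα_j − 1 = 3.11 > 0, so everyone contributes w_i; S^SO = 42, W^SO = 42 + 3.11·42 = 172.62.
Deadweight loss = 40.43.

40.43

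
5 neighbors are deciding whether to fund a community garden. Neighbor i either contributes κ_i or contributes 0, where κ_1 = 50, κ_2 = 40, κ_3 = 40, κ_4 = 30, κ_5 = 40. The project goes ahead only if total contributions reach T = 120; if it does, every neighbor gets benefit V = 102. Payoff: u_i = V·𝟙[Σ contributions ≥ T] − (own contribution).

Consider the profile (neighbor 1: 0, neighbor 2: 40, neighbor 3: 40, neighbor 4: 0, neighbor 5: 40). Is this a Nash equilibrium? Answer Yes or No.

Yes

Total = 120 ≥ 120: provided.
Neighbor 1 (pledges 0, payoff 102): pledging 50 → total 170, payoff 52. No gain.
Neighbor 2 (pledges 40, payoff 62): dropping to 0 → total 80, payoff 0. No gain.
Neighbor 3 (pledges 40, payoff 62): dropping to 0 → total 80, payoff 0. No gain.
Neighbor 4 (pledges 0, payoff 102): pledging 30 → total 150, payoff 72. No gain.
Neighbor 5 (pledges 40, payoff 62): dropping to 0 → total 80, payoff 0. No gain.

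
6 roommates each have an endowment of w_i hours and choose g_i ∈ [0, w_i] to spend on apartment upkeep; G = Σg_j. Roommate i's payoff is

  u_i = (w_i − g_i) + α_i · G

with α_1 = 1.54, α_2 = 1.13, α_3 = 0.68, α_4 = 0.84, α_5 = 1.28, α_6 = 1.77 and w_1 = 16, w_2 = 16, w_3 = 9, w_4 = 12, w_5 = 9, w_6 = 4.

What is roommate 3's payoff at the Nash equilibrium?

39.6

∂u_i/∂g_i = α_i − 1, so roommate i contributes w_i if α_i > 1, else 0.
α_i > 1 for i ∈ {1, 2, 5, 6}; NE contributions (16, 16, 0, 0, 9, 4), G = 45.
u_3 = (9 − 0) + 0.68·45 = 39.6.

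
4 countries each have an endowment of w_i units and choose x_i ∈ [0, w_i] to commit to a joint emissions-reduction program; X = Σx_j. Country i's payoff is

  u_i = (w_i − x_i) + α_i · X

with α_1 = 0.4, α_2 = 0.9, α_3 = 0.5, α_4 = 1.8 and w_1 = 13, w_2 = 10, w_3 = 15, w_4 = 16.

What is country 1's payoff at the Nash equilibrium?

∂u_i/∂x_i = α_i − 1, so country i contributes w_i if α_i > 1, else 0.
α_i > 1 for i ∈ {4}; NE contributions (0, 0, 0, 16), X = 16.
u_1 = (13 − 0) + 0.4·16 = 19.4.

19.4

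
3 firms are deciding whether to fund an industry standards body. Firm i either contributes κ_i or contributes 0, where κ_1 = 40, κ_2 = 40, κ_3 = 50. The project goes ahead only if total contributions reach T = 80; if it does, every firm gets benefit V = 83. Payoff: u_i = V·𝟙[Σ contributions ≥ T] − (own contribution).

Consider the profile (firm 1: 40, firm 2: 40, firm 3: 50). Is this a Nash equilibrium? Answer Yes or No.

No

Total = 130 ≥ 80: provided.
Firm 1 (pledges 40, payoff 43): dropping to 0 → total 90, payoff 83. Profitable deviation.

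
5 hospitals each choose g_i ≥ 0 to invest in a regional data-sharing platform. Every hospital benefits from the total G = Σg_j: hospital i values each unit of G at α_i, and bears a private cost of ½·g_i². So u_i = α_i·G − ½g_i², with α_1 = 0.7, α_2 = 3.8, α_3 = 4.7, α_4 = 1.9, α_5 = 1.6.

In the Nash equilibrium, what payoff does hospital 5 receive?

Hospital i's FOC: ∂u_i/∂g_i = α_i − g_i = 0, so g_i* = α_i.
NE contributions = (0.7, 3.8, 4.7, 1.9, 1.6); G = 12.7.
u_5 = α_5·G − ½·(g_5)² = 1.6·12.7 − ½·1.6² = 19.04.

19.04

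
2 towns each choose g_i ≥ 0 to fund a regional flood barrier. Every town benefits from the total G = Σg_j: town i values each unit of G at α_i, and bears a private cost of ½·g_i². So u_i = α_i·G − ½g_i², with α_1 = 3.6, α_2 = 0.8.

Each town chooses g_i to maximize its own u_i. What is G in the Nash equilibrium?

4.4

Town i's FOC: ∂u_i/∂g_i = α_i − g_i = 0, so g_i* = α_i.
NE contributions = (3.6, 0.8); G = 4.4.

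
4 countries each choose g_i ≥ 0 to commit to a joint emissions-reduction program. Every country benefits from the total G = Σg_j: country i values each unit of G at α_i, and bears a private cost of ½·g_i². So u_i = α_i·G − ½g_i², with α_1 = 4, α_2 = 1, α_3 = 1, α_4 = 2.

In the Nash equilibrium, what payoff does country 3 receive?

Country i's FOC: ∂u_i/∂g_i = α_i − g_i = 0, so g_i* = α_i.
NE contributions = (4, 1, 1, 2); G = 8.
u_3 = α_3·G − ½·(g_3)² = 1·8 − ½·1² = 7.5.

7.5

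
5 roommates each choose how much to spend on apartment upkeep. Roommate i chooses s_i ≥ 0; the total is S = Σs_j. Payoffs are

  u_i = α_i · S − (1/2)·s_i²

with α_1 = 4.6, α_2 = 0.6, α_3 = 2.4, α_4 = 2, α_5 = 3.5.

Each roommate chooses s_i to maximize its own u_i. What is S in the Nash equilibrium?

Roommate i's FOC: ∂u_i/∂s_i = α_i − s_i = 0, so s_i* = α_i.
NE contributions = (4.6, 0.6, 2.4, 2, 3.5); S = 13.1.

13.1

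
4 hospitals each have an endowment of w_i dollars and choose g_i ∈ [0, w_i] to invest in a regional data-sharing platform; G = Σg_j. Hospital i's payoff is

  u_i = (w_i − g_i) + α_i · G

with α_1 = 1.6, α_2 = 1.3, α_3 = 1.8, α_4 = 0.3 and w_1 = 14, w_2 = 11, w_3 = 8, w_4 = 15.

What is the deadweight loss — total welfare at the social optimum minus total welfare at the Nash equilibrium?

60

∂u_i/∂g_i = α_i − 1, so hospital i contributes w_i if α_i > 1, else 0.
α_i > 1 for i ∈ {1, 2, 3}; NE contributions (14, 11, 8, 0), G = 33.
W^NE = Σw_i − G^NE + (Σα_i)·G^NE = 48 + 4·33 = 180.
Planner: ∂(Σu_j)/∂g_i = Σα_j − 1 = 4 > 0, so everyone contributes w_i; G^SO = 48, W^SO = 48 + 4·48 = 240.
Deadweight loss = 60.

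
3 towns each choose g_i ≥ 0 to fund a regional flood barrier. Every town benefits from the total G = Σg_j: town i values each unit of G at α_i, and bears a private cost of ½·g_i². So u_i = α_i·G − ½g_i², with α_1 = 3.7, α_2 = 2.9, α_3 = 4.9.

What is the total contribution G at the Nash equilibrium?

11.5

Town i's FOC: ∂u_i/∂g_i = α_i − g_i = 0, so g_i* = α_i.
NE contributions = (3.7, 2.9, 4.9); G = 11.5.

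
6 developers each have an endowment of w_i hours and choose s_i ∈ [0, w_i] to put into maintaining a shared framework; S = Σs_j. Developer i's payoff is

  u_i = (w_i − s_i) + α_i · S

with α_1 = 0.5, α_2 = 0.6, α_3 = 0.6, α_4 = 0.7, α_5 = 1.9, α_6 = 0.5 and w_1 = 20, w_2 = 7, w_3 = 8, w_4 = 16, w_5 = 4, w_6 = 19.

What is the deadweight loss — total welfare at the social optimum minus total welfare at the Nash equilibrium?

∂u_i/∂s_i = α_i − 1, so developer i contributes w_i if α_i > 1, else 0.
α_i > 1 for i ∈ {5}; NE contributions (0, 0, 0, 0, 4, 0), S = 4.
W^NE = Σw_i − S^NE + (Σα_i)·S^NE = 74 + 3.8·4 = 89.2.
Planner: ∂(Σu_j)/∂s_i = Σα_j − 1 = 3.8 > 0, so everyone contributes w_i; S^SO = 74, W^SO = 74 + 3.8·74 = 355.2.
Deadweight loss = 266.

266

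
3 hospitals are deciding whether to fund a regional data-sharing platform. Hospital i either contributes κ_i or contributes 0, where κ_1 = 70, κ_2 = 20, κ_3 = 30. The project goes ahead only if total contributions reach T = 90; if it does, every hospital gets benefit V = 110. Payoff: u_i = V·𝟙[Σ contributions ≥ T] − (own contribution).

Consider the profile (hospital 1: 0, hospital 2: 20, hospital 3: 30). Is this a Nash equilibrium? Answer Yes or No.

No

Total = 50 < 90: not provided.
Hospital 1 (pledges 0, payoff 0): pledging 70 → total 120, payoff 40. Profitable deviation.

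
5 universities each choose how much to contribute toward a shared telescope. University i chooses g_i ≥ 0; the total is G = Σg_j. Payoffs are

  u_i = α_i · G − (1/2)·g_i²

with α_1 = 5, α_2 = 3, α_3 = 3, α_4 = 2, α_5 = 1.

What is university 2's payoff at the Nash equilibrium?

37.5

University i's FOC: ∂u_i/∂g_i = α_i − g_i = 0, so g_i* = α_i.
NE contributions = (5, 3, 3, 2, 1); G = 14.
u_2 = α_2·G − ½·(g_2)² = 3·14 − ½·3² = 37.5.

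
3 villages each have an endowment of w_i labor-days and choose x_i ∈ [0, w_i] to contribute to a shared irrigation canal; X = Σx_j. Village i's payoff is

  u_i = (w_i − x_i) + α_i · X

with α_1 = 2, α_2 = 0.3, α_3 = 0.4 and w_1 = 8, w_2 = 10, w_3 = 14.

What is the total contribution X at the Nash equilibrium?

8

∂u_i/∂x_i = α_i − 1, so village i contributes w_i if α_i > 1, else 0.
α_i > 1 for i ∈ {1}; NE contributions (8, 0, 0), X = 8.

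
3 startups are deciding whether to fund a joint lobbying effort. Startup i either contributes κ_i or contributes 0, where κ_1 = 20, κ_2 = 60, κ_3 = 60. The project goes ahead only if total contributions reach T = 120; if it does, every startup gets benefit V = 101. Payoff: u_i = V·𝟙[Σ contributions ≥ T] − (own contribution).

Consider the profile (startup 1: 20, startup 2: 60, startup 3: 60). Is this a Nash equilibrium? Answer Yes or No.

No

Total = 140 ≥ 120: provided.
Startup 1 (pledges 20, payoff 81): dropping to 0 → total 120, payoff 101. Profitable deviation.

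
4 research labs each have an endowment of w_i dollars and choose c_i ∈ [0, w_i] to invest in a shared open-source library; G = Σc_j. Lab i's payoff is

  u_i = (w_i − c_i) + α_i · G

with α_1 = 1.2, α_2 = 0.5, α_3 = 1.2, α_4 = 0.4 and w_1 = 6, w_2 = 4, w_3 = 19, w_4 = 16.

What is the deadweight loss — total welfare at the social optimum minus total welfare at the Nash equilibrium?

46

∂u_i/∂c_i = α_i − 1, so lab i contributes w_i if α_i > 1, else 0.
α_i > 1 for i ∈ {1, 3}; NE contributions (6, 0, 19, 0), G = 25.
W^NE = Σw_i − G^NE + (Σα_i)·G^NE = 45 + 2.3·25 = 102.5.
Planner: ∂(Σu_j)/∂c_i = Σα_j − 1 = 2.3 > 0, so everyone contributes w_i; G^SO = 45, W^SO = 45 + 2.3·45 = 148.5.
Deadweight loss = 46.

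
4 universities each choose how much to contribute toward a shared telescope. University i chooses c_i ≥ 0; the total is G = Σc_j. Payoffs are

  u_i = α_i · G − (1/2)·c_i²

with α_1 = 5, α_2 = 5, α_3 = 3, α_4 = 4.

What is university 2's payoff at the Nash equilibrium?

University i's FOC: ∂u_i/∂c_i = α_i − c_i = 0, so c_i* = α_i.
NE contributions = (5, 5, 3, 4); G = 17.
u_2 = α_2·G − ½·(c_2)² = 5·17 − ½·5² = 72.5.

72.5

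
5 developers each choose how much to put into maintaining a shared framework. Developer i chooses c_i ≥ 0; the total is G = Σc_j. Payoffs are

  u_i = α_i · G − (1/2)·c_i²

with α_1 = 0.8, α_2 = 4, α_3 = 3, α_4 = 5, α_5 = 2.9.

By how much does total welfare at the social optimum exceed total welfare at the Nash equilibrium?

399.26

Developer i's FOC: ∂u_i/∂c_i = α_i − c_i = 0, so c_i* = α_i.
NE contributions = (0.8, 4, 3, 5, 2.9); G = 15.7.
W^NE = (Σα)·G − ½Σα_i² = 15.7² − ½·59.05 = 216.965.
Planner sets c_i = Σα_j = 15.7 for every i, so G^SO = 5·15.7 = 78.5.
W^SO = (Σα)·G^SO − ½·5·(Σα)² = (5/2)·15.7² = 616.225.
Deadweight loss = W^SO − W^NE = 399.26.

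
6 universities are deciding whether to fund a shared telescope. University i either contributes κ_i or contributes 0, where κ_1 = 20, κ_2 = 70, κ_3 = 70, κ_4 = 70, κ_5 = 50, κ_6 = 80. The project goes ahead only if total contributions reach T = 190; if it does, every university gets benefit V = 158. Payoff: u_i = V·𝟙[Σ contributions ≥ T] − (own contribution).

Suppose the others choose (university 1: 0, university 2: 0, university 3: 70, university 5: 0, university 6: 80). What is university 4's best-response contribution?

Others' total = 150. Contributing 70 brings total to 220 ≥ 190: gain V − κ_4 = 88.
Best response: 70.

70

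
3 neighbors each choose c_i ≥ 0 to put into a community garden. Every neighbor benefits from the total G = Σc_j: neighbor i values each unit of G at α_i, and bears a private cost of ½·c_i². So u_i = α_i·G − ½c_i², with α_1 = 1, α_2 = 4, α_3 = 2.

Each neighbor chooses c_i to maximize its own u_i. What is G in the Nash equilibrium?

Neighbor i's FOC: ∂u_i/∂c_i = α_i − c_i = 0, so c_i* = α_i.
NE contributions = (1, 4, 2); G = 7.

7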